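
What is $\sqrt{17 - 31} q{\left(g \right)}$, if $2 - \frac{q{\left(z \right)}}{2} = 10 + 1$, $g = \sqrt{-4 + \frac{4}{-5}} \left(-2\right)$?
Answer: $- 18 i \sqrt{14} \approx - 67.35 i$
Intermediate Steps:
$g = - \frac{4 i \sqrt{30}}{5}$ ($g = \sqrt{-4 + 4 \left(- \frac{1}{5}\right)} \left(-2\right) = \sqrt{-4 - \frac{4}{5}} \left(-2\right) = \sqrt{- \frac{24}{5}} \left(-2\right) = \frac{2 i \sqrt{30}}{5} \left(-2\right) = - \frac{4 i \sqrt{30}}{5} \approx - 4.3818 i$)
$q{\left(z \right)} = -18$ ($q{\left(z \right)} = 4 - 2 \left(10 + 1\right) = 4 - 22 = -18$)
$\sqrt{17 - 31} q{\left(g \right)} = \sqrt{17 - 31} \left(-18\right) = \sqrt{-14} \left(-18\right) = i \sqrt{14} \left(-18\right) = - 18 i \sqrt{14}$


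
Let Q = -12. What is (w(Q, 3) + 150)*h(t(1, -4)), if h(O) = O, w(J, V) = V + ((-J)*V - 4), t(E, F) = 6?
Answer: 1110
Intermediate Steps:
w(J, V) = -4 + V - J*V (w(J, V) = V + (-J*V - 4) = V + (-4 - J*V) = -4 + V - J*V)
(w(Q, 3) + 150)*h(t(1, -4)) = ((-4 + 3 - 1*(-12)*3) + 150)*6 = ((-4 + 3 + 36) + 150)*6 = (35 + 150)*6 = 185*6 = 1110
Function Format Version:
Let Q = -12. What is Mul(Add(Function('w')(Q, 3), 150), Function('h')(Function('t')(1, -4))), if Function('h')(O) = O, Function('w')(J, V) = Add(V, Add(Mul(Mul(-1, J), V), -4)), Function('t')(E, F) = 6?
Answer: 1110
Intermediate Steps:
Function('w')(J, V) = Add(-4, V, Mul(-1, J, V)) (Function('w')(J, V) = Add(V, Add(Mul(-1, J, V), -4)) = Add(V, Add(-4, Mul(-1, J, V))) = Add(-4, V, Mul(-1, J, V)))
Mul(Add(Function('w')(Q, 3), 150), Function('h')(Function('t')(1, -4))) = Mul(Add(Add(-4, 3, Mul(-1, -12, 3)), 150), 6) = Mul(Add(Add(-4, 3, 36), 150), 6) = Mul(Add(35, 150), 6) = Mul(185, 6) = 1110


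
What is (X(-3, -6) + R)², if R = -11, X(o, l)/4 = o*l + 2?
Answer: 4761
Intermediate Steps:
X(o, l) = 8 + 4*l*o (X(o, l) = 4*(o*l + 2) = 4*(l*o + 2) = 4*(2 + l*o) = 8 + 4*l*o)
(X(-3, -6) + R)² = ((8 + 4*(-6)*(-3)) - 11)² = ((8 + 72) - 11)² = (80 - 11)² = 69² = 4761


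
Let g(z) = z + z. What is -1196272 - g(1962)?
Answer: -1200196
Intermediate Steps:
g(z) = 2*z
-1196272 - g(1962) = -1196272 - 2*1962 = -1196272 - 1*3924 = -1196272 - 3924 = -1200196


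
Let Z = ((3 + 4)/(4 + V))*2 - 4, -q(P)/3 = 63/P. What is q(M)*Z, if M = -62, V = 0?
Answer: -189/124 ≈ -1.5242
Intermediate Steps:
q(P) = -189/P
Z = -1/2 (Z = ((3 + 4)/(4 + 0))*2 - 4 = (7/4)*2 - 4 = 7/2 - 4 = -1/2 ≈ -0.50000)
q(M)*Z = -189/(-62)*(-1/2) = -189*(-1/62)*(-1/2) = (189/62)*(-1/2) = -189/124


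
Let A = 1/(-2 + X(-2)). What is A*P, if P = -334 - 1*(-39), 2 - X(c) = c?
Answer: -295/2 ≈ -147.50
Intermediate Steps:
X(c) = 2 - c
P = -295 (P = -334 + 39 = -295)
A = ½ (A = 1/(-2 + (2 - 1*(-2))) = 1/(-2 + (2 + 2)) = 1/(-2 + 4) = 1/2 = ½ ≈ 0.50000)
A*P = (½)*(-295) = -295/2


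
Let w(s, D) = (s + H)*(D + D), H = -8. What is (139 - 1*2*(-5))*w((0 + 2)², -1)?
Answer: 1192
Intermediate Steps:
w(s, D) = 2*D*(-8 + s) (w(s, D) = (s - 8)*(D + D) = (-8 + s)*(2*D) = 2*D*(-8 + s))
(139 - 1*2*(-5))*w((0 + 2)², -1) = (139 - 1*2*(-5))*(2*(-1)*(-8 + (0 + 2)²)) = (139 - 2*(-5))*(2*(-1)*(-8 + 2²)) = (139 + 10)*(2*(-1)*(-8 + 4)) = 149*(2*(-1)*(-4)) = 149*8 = 1192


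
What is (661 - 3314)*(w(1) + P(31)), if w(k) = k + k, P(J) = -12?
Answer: 26530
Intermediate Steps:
w(k) = 2*k
(661 - 3314)*(w(1) + P(31)) = (661 - 3314)*(2*1 - 12) = -2653*(2 - 12) = -2653*(-10) = 26530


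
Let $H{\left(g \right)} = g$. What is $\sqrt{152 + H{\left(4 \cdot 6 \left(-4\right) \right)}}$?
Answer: $2 \sqrt{14} \approx 7.4833$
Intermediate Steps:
$\sqrt{152 + H{\left(4 \cdot 6 \left(-4\right) \right)}} = \sqrt{152 + 4 \cdot 6 \left(-4\right)} = \sqrt{152 + 24 \left(-4\right)} = \sqrt{152 - 96} = \sqrt{56} = 2 \sqrt{14}$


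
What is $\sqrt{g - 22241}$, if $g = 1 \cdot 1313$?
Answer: $8 i \sqrt{327} \approx 144.67 i$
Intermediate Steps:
$g = 1313$
$\sqrt{g - 22241} = \sqrt{1313 - 22241} = \sqrt{-20928} = 8 i \sqrt{327}$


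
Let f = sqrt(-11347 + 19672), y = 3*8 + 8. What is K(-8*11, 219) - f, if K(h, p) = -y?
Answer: -32 - 15*sqrt(37) ≈ -123.24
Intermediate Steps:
y = 32 (y = 24 + 8 = 32)
f = 15*sqrt(37) (f = sqrt(8325) = 15*sqrt(37) ≈ 91.241)
K(h, p) = -32 (K(h, p) = -1*32 = -32)
K(-8*11, 219) - f = -32 - 15*sqrt(37)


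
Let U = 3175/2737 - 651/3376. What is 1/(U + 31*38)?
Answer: 9240112/10893788949 ≈ 0.00084820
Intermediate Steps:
U = 8937013/9240112 (U = 3175*(1/2737) - 651*1/3376 = 3175/2737 - 651/3376 = 8937013/9240112 ≈ 0.96720)
1/(U + 31*38) = 1/(8937013/9240112 + 31*38) = 1/(8937013/9240112 + 1178) = 1/(10893788949/9240112) = 9240112/10893788949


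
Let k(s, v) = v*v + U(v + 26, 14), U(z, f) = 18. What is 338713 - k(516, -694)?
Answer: -142941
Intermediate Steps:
k(s, v) = 18 + v² (k(s, v) = v*v + 18 = v² + 18 = 18 + v²)
338713 - k(516, -694) = 338713 - (18 + (-694)²) = 338713 - (18 + 481636) = 338713 - 1*481654 = 338713 - 481654 = -142941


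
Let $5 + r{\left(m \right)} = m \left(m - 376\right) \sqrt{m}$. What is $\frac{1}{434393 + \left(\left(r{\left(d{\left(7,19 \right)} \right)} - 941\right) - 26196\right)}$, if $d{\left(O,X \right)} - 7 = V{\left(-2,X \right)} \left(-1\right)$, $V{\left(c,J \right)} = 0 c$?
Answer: $\frac{407251}{165806673778} + \frac{2583 \sqrt{7}}{165806673778} \approx 2.4974 \cdot 10^{-6}$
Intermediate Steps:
$V{\left(c,J \right)} = 0$
$d{\left(O,X \right)} = 7$ ($d{\left(O,X \right)} = 7 + 0 \left(-1\right) = 7 + 0 = 7$)
$r{\left(m \right)} = -5 + m^{\frac{3}{2}} \left(-376 + m\right)$ ($r{\left(m \right)} = -5 + m \left(m - 376\right) \sqrt{m} = -5 + m \left(-376 + m\right) \sqrt{m} = -5 + m^{\frac{3}{2}} \left(-376 + m\right)$)
$\frac{1}{434393 + \left(\left(r{\left(d{\left(7,19 \right)} \right)} - 941\right) - 26196\right)} = \frac{1}{434393 - \left(27142 + 2583 \sqrt{7}\right)} = \frac{1}{407251 - 2583 \sqrt{7}}$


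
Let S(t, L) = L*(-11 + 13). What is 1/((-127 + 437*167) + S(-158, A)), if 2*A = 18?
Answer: 1/72870 ≈ 1.3723e-5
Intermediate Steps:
A = 9 (A = (½)*18 = 9)
S(t, L) = 2*L (S(t, L) = L*2 = 2*L)
1/((-127 + 437*167) + S(-158, A)) = 1/((-127 + 437*167) + 2*9) = 1/((-127 + 72979) + 18) = 1/(72852 + 18) = 1/72870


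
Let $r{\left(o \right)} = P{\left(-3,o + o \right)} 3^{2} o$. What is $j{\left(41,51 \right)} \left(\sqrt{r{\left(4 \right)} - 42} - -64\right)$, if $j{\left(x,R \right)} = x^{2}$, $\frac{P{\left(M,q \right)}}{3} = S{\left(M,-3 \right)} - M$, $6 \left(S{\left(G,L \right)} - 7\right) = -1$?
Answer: $107584 + 3362 \sqrt{255} \approx 1.6127 \cdot 10^{5}$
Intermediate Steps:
$S{\left(G,L \right)} = \frac{41}{6}$ ($S{\left(G,L \right)} = 7 + \frac{1}{6} \left(-1\right) = 7 - \frac{1}{6} = \frac{41}{6}$)
$P{\left(M,q \right)} = \frac{41}{2} - 3 M$ ($P{\left(M,q \right)} = 3 \left(\frac{41}{6} - M\right) = \frac{41}{2} - 3 M$)
$r{\left(o \right)} = \frac{531 o}{2}$ ($r{\left(o \right)} = \left(\frac{41}{2} - -9\right) 3^{2} o = \left(\frac{41}{2} + 9\right) 9 o = \frac{59}{2} \cdot 9 o = \frac{531 o}{2}$)
$j{\left(41,51 \right)} \left(\sqrt{r{\left(4 \right)} - 42} - -64\right) = 41^{2} \left(\sqrt{\frac{531}{2} \cdot 4 - 42} - -64\right) = 1681 \left(\sqrt{1062 - 42} + 64\right) = 1681 \left(\sqrt{1020} + 64\right) = 1681 \left(2 \sqrt{255} + 64\right) = 1681 \left(64 + 2 \sqrt{255}\right) = 107584 + 3362 \sqrt{255}$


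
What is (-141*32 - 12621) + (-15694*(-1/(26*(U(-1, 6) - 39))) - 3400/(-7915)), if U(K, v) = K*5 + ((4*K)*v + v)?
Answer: -21871834155/1275898 ≈ -17142.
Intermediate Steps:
U(K, v) = v + 5*K + 4*K*v (U(K, v) = 5*K + (4*K*v + v) = 5*K + (v + 4*K*v) = v + 5*K + 4*K*v)
(-141*32 - 12621) + (-15694*(-1/(26*(U(-1, 6) - 39))) - 3400/(-7915)) = (-141*32 - 12621) + (-15694*(-1/(26*((6 + 5*(-1) + 4*(-1)*6) - 39))) - 3400/(-7915)) = (-4512 - 12621) + (-15694*(-1/(26*((6 - 5 - 24) - 39))) - 3400*(-1/7915)) = -17133 + (-15694*(-1/(26*(-23 - 39))) + 680/1583) = -17133 + (-15694/((-62*(-26))) + 680/1583) = -17133 + (-15694/1612 + 680/1583) = -17133 + (-15694*1/1612 + 680/1583) = -17133 + (-7847/806 + 680/1583) = -17133 - 11873721/1275898 = -21871834155/1275898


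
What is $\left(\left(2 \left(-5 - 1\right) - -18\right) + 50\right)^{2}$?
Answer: $3136$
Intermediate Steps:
$\left(\left(2 \left(-5 - 1\right) - -18\right) + 50\right)^{2} = \left(\left(2 \left(-6\right) + 18\right) + 50\right)^{2} = \left(\left(-12 + 18\right) + 50\right)^{2} = \left(6 + 50\right)^{2} = 56^{2} = 3136$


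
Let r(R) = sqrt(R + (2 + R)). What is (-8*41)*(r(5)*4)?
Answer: -2624*sqrt(3) ≈ -4544.9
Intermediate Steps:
r(R) = sqrt(2 + 2*R)
(-8*41)*(r(5)*4) = (-8*41)*(sqrt(2 + 2*5)*4) = -328*sqrt(2 + 10)*4 = -328*sqrt(12)*4 = -328*2*sqrt(3)*4 = -2624*sqrt(3)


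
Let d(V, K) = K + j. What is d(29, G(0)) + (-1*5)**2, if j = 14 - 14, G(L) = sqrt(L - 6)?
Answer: 25 + I*sqrt(6) ≈ 25.0 + 2.4495*I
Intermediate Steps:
G(L) = sqrt(-6 + L)
j = 0
d(V, K) = K (d(V, K) = K + 0 = K)
d(29, G(0)) + (-1*5)**2 = sqrt(-6 + 0) + (-1*5)**2 = sqrt(-6) + (-5)**2 = I*sqrt(6) + 25 = 25 + I*sqrt(6)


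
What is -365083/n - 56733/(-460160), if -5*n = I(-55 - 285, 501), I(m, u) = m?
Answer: -41998183859/7822720 ≈ -5368.7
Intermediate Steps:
n = 68 (n = -(-55 - 285)/5 = -⅕*(-340) = 68)
-365083/n - 56733/(-460160) = -365083/68 - 56733/(-460160) = -365083*1/68 - 56733*(-1/460160) = -365083/68 + 56733/460160 = -41998183859/7822720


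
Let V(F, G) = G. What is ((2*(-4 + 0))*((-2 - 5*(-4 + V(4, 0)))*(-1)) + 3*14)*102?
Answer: 18972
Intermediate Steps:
((2*(-4 + 0))*((-2 - 5*(-4 + V(4, 0)))*(-1)) + 3*14)*102 = ((2*(-4 + 0))*((-2 - 5*(-4 + 0))*(-1)) + 3*14)*102 = ((2*(-4))*((-2 - 5*(-4))*(-1)) + 42)*102 = (-8*(-2 + 20)*(-1) + 42)*102 = (-144*(-1) + 42)*102 = (-8*(-18) + 42)*102 = (144 + 42)*102 = 186*102 = 18972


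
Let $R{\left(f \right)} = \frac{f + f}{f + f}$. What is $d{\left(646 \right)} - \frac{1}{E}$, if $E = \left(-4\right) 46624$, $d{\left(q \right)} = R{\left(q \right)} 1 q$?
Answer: $\frac{120476417}{186496} \approx 646.0$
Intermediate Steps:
$R{\left(f \right)} = 1$ ($R{\left(f \right)} = \frac{2 f}{2 f} = 2 f \frac{1}{2 f} = 1$)
$d{\left(q \right)} = q$ ($d{\left(q \right)} = 1 \cdot 1 q = 1 q = q$)
$E = -186496$
$d{\left(646 \right)} - \frac{1}{E} = 646 - \frac{1}{-186496} = 646 - - \frac{1}{186496} = 646 + \frac{1}{186496} = \frac{120476417}{186496}$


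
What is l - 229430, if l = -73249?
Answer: -302679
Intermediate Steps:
l - 229430 = -73249 - 229430 = -302679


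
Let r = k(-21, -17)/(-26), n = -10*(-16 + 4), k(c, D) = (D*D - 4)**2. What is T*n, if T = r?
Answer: -4873500/13 ≈ -3.7488e+5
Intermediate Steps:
k(c, D) = (-4 + D**2)**2 (k(c, D) = (D**2 - 4)**2 = (-4 + D**2)**2)
n = 120 (n = -10*(-12) = 120)
r = -81225/26 (r = (-4 + (-17)**2)**2/(-26) = (-4 + 289)**2*(-1/26) = 285**2*(-1/26) = 81225*(-1/26) = -81225/26 ≈ -3124.0)
T = -81225/26 ≈ -3124.0
T*n = -81225/26*120 = -4873500/13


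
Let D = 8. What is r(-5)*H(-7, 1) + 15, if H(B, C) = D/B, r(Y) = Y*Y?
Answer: -95/7 ≈ -13.571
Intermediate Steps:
r(Y) = Y**2
H(B, C) = 8/B
r(-5)*H(-7, 1) + 15 = (-5)**2*(8/(-7)) + 15 = 25*(8*(-1/7)) + 15 = 25*(-8/7) + 15 = -200/7 + 15 = -95/7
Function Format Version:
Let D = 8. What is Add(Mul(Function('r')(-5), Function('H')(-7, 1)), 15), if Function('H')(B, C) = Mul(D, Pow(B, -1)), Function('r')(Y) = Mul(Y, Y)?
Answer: Rational(-95, 7) ≈ -13.571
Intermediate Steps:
Function('r')(Y) = Pow(Y, 2)
Function('H')(B, C) = Mul(8, Pow(B, -1))
Add(Mul(Function('r')(-5), Function('H')(-7, 1)), 15) = Add(Mul(Pow(-5, 2), Mul(8, Pow(-7, -1))), 15) = Add(Mul(25, Mul(8, Rational(-1, 7))), 15) = Add(Mul(25, Rational(-8, 7)), 15) = Add(Rational(-200, 7), 15) = Rational(-95, 7)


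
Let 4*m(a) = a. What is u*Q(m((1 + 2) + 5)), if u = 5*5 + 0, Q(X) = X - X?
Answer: 0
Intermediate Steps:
m(a) = a/4
Q(X) = 0
u = 25 (u = 25 + 0 = 25)
u*Q(m((1 + 2) + 5)) = 25*0 = 0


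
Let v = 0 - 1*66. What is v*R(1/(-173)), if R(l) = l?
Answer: 66/173 ≈ 0.38150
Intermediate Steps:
v = -66 (v = 0 - 66 = -66)
v*R(1/(-173)) = -66/(-173) = -66*(-1/173) = 66/173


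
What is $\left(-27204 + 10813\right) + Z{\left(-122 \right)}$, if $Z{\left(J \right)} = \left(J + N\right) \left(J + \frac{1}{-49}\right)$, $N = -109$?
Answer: $\frac{82570}{7} \approx 11796.0$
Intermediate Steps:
$Z{\left(J \right)} = \left(-109 + J\right) \left(- \frac{1}{49} + J\right)$ ($Z{\left(J \right)} = \left(J - 109\right) \left(J + \frac{1}{-49}\right) = \left(-109 + J\right) \left(J - \frac{1}{49}\right) = \left(-109 + J\right) \left(- \frac{1}{49} + J\right)$)
$\left(-27204 + 10813\right) + Z{\left(-122 \right)} = \left(-27204 + 10813\right) + \left(\frac{109}{49} + \left(-122\right)^{2} - - \frac{651724}{49}\right) = -16391 + \left(\frac{109}{49} + 14884 + \frac{651724}{49}\right) = -16391 + \frac{197307}{7} = \frac{82570}{7}$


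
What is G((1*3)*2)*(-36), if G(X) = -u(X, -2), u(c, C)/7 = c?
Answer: 1512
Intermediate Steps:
u(c, C) = 7*c
G(X) = -7*X
G((1*3)*2)*(-36) = -7*1*3*2*(-36) = -21*2*(-36) = -7*6*(-36) = -42*(-36) = 1512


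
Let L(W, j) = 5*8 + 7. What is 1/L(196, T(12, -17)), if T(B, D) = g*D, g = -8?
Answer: 1/47 ≈ 0.021277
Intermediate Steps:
T(B, D) = -8*D
L(W, j) = 47 (L(W, j) = 40 + 7 = 47)
1/L(196, T(12, -17)) = 1/47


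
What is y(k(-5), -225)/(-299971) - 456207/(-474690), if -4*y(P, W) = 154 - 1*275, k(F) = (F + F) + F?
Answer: 91223007083/94928822660 ≈ 0.96096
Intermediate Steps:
k(F) = 3*F (k(F) = 2*F + F = 3*F)
y(P, W) = 121/4 (y(P, W) = -(154 - 1*275)/4 = -(154 - 275)/4 = -1/4*(-121) = 121/4)
y(k(-5), -225)/(-299971) - 456207/(-474690) = (121/4)/(-299971) - 456207/(-474690) = (121/4)*(-1/299971) - 456207*(-1/474690) = -121/1199884 + 152069/158230 = 91223007083/94928822660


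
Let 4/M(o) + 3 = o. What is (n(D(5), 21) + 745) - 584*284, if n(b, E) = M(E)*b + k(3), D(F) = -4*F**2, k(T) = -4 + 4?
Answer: -1486199/9 ≈ -1.6513e+5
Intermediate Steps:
M(o) = 4/(-3 + o)
k(T) = 0
n(b, E) = 4*b/(-3 + E) (n(b, E) = (4/(-3 + E))*b + 0 = 4*b/(-3 + E) + 0 = 4*b/(-3 + E))
(n(D(5), 21) + 745) - 584*284 = (4*(-4*5**2)/(-3 + 21) + 745) - 584*284 = (4*(-4*25)/18 + 745) - 165856 = (4*(-100)*(1/18) + 745) - 165856 = (-200/9 + 745) - 165856 = 6505/9 - 165856 = -1486199/9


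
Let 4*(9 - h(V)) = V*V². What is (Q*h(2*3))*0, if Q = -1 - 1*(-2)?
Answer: 0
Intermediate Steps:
Q = 1 (Q = -1 + 2 = 1)
h(V) = 9 - V³/4 (h(V) = 9 - V*V²/4 = 9 - V³/4)
(Q*h(2*3))*0 = (1*(9 - (2*3)³/4))*0 = (1*(9 - ¼*6³))*0 = (1*(9 - ¼*216))*0 = (1*(9 - 54))*0 = (1*(-45))*0 = -45*0 = 0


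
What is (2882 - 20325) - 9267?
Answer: -26710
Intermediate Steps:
(2882 - 20325) - 9267 = -17443 - 9267 = -26710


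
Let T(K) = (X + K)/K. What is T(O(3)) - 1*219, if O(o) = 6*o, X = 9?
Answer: -435/2 ≈ -217.50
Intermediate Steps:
T(K) = (9 + K)/K
T(O(3)) - 1*219 = (9 + 6*3)/((6*3)) - 1*219 = (9 + 18)/18 - 219 = (1/18)*27 - 219 = 3/2 - 219 = -435/2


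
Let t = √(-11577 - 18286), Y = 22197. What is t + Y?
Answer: 22197 + I*√29863 ≈ 22197.0 + 172.81*I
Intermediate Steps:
t = I*√29863 (t = √(-29863) = I*√29863 ≈ 172.81*I)
t + Y = I*√29863 + 22197 = 22197 + I*√29863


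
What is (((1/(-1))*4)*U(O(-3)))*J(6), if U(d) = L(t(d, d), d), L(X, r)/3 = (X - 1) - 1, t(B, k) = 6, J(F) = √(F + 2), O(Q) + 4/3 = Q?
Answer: -96*√2 ≈ -135.76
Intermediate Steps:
O(Q) = -4/3 + Q
J(F) = √(2 + F)
L(X, r) = -6 + 3*X (L(X, r) = 3*((X - 1) - 1) = 3*((-1 + X) - 1) = 3*(-2 + X) = -6 + 3*X)
U(d) = 12 (U(d) = -6 + 3*6 = -6 + 18 = 12)
(((1/(-1))*4)*U(O(-3)))*J(6) = (((1/(-1))*4)*12)*√(2 + 6) = (((1*(-1))*4)*12)*√8 = (-1*4*12)*(2*√2) = (-4*12)*(2*√2) = -96*√2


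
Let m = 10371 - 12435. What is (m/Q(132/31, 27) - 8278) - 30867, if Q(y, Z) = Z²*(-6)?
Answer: -28536361/729 ≈ -39145.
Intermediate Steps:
m = -2064
Q(y, Z) = -6*Z²
(m/Q(132/31, 27) - 8278) - 30867 = (-2064/((-6*27²)) - 8278) - 30867 = (-2064/((-6*729)) - 8278) - 30867 = (-2064/(-4374) - 8278) - 30867 = (-2064*(-1/4374) - 8278) - 30867 = (344/729 - 8278) - 30867 = -6034318/729 - 30867 = -28536361/729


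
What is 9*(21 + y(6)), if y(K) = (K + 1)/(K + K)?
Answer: 777/4 ≈ 194.25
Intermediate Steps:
y(K) = (1 + K)/(2*K) (y(K) = (1 + K)/((2*K)) = (1 + K)*(1/(2*K)) = (1 + K)/(2*K))
9*(21 + y(6)) = 9*(21 + (1/2)*(1 + 6)/6) = 9*(21 + (1/2)*(1/6)*7) = 9*(21 + 7/12) = 9*(259/12) = 777/4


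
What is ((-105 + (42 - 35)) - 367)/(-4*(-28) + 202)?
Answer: -465/314 ≈ -1.4809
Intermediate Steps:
((-105 + (42 - 35)) - 367)/(-4*(-28) + 202) = ((-105 + 7) - 367)/(112 + 202) = (-98 - 367)/314 = -465*1/314 = -465/314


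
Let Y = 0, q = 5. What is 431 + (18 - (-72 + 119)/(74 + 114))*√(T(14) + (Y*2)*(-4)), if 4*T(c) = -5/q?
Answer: 431 + 71*I/8 ≈ 431.0 + 8.875*I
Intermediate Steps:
T(c) = -¼ (T(c) = (-5/5)/4 = (-5*⅕)/4 = (¼)*(-1) = -¼)
431 + (18 - (-72 + 119)/(74 + 114))*√(T(14) + (Y*2)*(-4)) = 431 + (18 - (-72 + 119)/(74 + 114))*√(-¼ + (0*2)*(-4)) = 431 + (18 - 47/188)*√(-¼ + 0*(-4)) = 431 + (18 - 47/188)*√(-¼ + 0) = 431 + (18 - 1*¼)*√(-¼) = 431 + (18 - ¼)*(I/2) = 431 + 71*(I/2)/4 = 431 + 71*I/8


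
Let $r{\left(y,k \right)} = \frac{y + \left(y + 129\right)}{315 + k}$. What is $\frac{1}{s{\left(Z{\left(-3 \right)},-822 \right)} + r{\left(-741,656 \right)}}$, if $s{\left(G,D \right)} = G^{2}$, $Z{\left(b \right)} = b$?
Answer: $\frac{971}{7386} \approx 0.13146$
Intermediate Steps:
$r{\left(y,k \right)} = \frac{129 + 2 y}{315 + k}$ ($r{\left(y,k \right)} = \frac{y + \left(129 + y\right)}{315 + k} = \frac{129 + 2 y}{315 + k}$)
$\frac{1}{s{\left(Z{\left(-3 \right)},-822 \right)} + r{\left(-741,656 \right)}} = \frac{1}{\left(-3\right)^{2} + \frac{129 + 2 \left(-741\right)}{315 + 656}} = \frac{1}{9 + \frac{129 - 1482}{971}} = \frac{1}{9 + \frac{1}{971} \left(-1353\right)} = \frac{1}{9 - \frac{1353}{971}} = \frac{1}{\frac{7386}{971}} = \frac{971}{7386}$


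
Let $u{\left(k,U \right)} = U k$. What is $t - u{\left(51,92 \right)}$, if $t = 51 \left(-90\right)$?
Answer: $-9282$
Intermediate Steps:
$t = -4590$
$t - u{\left(51,92 \right)} = -4590 - 92 \cdot 51 = -4590 - 4692 = -9282$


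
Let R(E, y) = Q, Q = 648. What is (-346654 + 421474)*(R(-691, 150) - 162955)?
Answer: -12143809740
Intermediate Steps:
R(E, y) = 648
(-346654 + 421474)*(R(-691, 150) - 162955) = (-346654 + 421474)*(648 - 162955) = 74820*(-162307) = -12143809740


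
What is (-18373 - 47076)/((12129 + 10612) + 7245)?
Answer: -65449/29986 ≈ -2.1827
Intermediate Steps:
(-18373 - 47076)/((12129 + 10612) + 7245) = -65449/(22741 + 7245) = -65449/29986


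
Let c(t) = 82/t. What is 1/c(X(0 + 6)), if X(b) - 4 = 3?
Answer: 7/82 ≈ 0.085366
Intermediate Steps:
X(b) = 7 (X(b) = 4 + 3 = 7)
1/c(X(0 + 6)) = 1/(82/7) = 7/82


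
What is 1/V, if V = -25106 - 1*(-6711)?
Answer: -1/18395 ≈ -5.4363e-5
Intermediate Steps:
V = -18395 (V = -25106 + 6711 = -18395)
1/V = 1/(-18395) = -1/18395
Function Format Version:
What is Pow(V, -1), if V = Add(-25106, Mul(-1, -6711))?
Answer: Rational(-1, 18395) ≈ -5.4363e-5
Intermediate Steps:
V = -18395 (V = Add(-25106, 6711) = -18395)
Pow(V, -1) = Pow(-18395, -1) = Rational(-1, 18395)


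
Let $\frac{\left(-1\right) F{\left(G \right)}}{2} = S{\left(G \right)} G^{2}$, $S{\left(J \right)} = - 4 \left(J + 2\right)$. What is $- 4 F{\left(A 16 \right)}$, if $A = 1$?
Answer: $-147456$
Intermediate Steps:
$S{\left(J \right)} = -8 - 4 J$ ($S{\left(J \right)} = - 4 \left(2 + J\right) = -8 - 4 J$)
$F{\left(G \right)} = - 2 G^{2} \left(-8 - 4 G\right)$ ($F{\left(G \right)} = - 2 \left(-8 - 4 G\right) G^{2} = - 2 G^{2} \left(-8 - 4 G\right)$)
$- 4 F{\left(A 16 \right)} = - 4 \cdot 8 \left(1 \cdot 16\right)^{2} \left(2 + 1 \cdot 16\right) = - 4 \cdot 8 \cdot 16^{2} \left(2 + 16\right) = - 4 \cdot 8 \cdot 256 \cdot 18 = \left(-4\right) 36864 = -147456$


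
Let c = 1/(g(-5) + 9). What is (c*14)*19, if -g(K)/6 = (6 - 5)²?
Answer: 266/3 ≈ 88.667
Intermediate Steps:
g(K) = -6 (g(K) = -6*(6 - 5)² = -6*1² = -6*1 = -6)
c = ⅓ (c = 1/(-6 + 9) = 1/3 = ⅓ ≈ 0.33333)
(c*14)*19 = ((⅓)*14)*19 = (14/3)*19 = 266/3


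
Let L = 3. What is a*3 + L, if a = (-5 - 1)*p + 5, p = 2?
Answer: -18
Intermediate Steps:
a = -7 (a = (-5 - 1)*2 + 5 = -6*2 + 5 = -12 + 5 = -7)
a*3 + L = -7*3 + 3 = -21 + 3 = -18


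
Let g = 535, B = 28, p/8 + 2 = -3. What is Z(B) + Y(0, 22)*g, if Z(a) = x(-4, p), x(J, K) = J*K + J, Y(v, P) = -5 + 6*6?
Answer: 16741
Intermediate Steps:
p = -40 (p = -16 + 8*(-3) = -16 - 24 = -40)
Y(v, P) = 31 (Y(v, P) = -5 + 36 = 31)
x(J, K) = J + J*K
Z(a) = 156 (Z(a) = -4*(1 - 40) = -4*(-39) = 156)
Z(B) + Y(0, 22)*g = 156 + 31*535 = 156 + 16585 = 16741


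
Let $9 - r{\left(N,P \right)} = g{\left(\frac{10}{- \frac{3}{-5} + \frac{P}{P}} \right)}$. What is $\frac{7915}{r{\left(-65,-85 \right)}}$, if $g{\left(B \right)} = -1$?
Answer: $\frac{1583}{2} \approx 791.5$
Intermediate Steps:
$r{\left(N,P \right)} = 10$ ($r{\left(N,P \right)} = 9 - -1 = 9 + 1 = 10$)
$\frac{7915}{r{\left(-65,-85 \right)}} = \frac{7915}{10} = 7915 \cdot \frac{1}{10} = \frac{1583}{2}$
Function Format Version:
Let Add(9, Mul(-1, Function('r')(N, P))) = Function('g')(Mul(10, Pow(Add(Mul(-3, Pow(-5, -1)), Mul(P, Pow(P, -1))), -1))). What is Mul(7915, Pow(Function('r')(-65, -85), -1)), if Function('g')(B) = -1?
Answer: Rational(1583, 2) ≈ 791.50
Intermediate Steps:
Function('r')(N, P) = 10 (Function('r')(N, P) = Add(9, Mul(-1, -1)) = Add(9, 1) = 10)
Mul(7915, Pow(Function('r')(-65, -85), -1)) = Mul(7915, Pow(10, -1)) = Mul(7915, Rational(1, 10)) = Rational(1583, 2)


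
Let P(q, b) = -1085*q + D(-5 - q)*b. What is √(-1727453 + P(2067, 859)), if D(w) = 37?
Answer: I*√3938365 ≈ 1984.5*I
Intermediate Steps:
P(q, b) = -1085*q + 37*b
√(-1727453 + P(2067, 859)) = √(-1727453 + (-1085*2067 + 37*859)) = √(-1727453 + (-2242695 + 31783)) = √(-1727453 - 2210912) = √(-3938365) = I*√3938365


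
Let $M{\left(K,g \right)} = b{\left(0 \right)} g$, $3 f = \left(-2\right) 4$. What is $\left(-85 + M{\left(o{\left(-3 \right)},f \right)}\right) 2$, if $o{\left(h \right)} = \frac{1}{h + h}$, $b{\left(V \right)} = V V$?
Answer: $-170$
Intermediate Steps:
$b{\left(V \right)} = V^{2}$
$f = - \frac{8}{3}$ ($f = \frac{\left(-2\right) 4}{3} = \frac{1}{3} \left(-8\right) = - \frac{8}{3} \approx -2.6667$)
$o{\left(h \right)} = \frac{1}{2 h}$
$M{\left(K,g \right)} = 0$ ($M{\left(K,g \right)} = 0^{2} g = 0 g = 0$)
$\left(-85 + M{\left(o{\left(-3 \right)},f \right)}\right) 2 = \left(-85 + 0\right) 2 = \left(-85\right) 2 = -170$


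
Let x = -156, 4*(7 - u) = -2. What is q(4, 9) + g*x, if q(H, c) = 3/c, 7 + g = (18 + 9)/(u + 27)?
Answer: 66947/69 ≈ 970.25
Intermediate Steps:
u = 15/2 (u = 7 - ¼*(-2) = 7 + ½ = 15/2 ≈ 7.5000)
g = -143/23 (g = -7 + (18 + 9)/(15/2 + 27) = -7 + 27/(69/2) = -7 + 27*(2/69) = -7 + 18/23 = -143/23 ≈ -6.2174)
q(4, 9) + g*x = 3/9 - 143/23*(-156) = 3*(⅑) + 22308/23 = ⅓ + 22308/23 = 66947/69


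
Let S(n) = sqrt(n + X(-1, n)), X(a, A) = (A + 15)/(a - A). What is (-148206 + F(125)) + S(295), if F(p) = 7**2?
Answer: -148157 + sqrt(1609685)/74 ≈ -1.4814e+5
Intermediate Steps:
F(p) = 49
X(a, A) = (15 + A)/(a - A)
S(n) = sqrt(n + (15 + n)/(-1 - n))
(-148206 + F(125)) + S(295) = (-148206 + 49) + sqrt((-15 + 295**2)/(1 + 295)) = -148157 + sqrt((-15 + 87025)/296) = -148157 + sqrt((1/296)*87010) = -148157 + sqrt(43505/148) = -148157 + sqrt(1609685)/74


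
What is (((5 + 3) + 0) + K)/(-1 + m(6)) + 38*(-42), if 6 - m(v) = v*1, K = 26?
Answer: -1630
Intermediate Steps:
m(v) = 6 - v
(((5 + 3) + 0) + K)/(-1 + m(6)) + 38*(-42) = (((5 + 3) + 0) + 26)/(-1 + (6 - 1*6)) + 38*(-42) = ((8 + 0) + 26)/(-1 + (6 - 6)) - 1596 = (8 + 26)/(-1 + 0) - 1596 = 34/(-1) - 1596 = 34*(-1) - 1596 = -34 - 1596 = -1630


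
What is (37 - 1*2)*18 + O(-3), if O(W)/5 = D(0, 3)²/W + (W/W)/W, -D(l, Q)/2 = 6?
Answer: 1165/3 ≈ 388.33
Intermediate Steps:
D(l, Q) = -12 (D(l, Q) = -2*6 = -12)
O(W) = 725/W (O(W) = 5*((-12)²/W + (W/W)/W) = 5*(144/W + 1/W) = 5*(145/W) = 725/W)
(37 - 1*2)*18 + O(-3) = (37 - 1*2)*18 + 725/(-3) = (37 - 2)*18 + 725*(-⅓) = 35*18 - 725/3 = 630 - 725/3 = 1165/3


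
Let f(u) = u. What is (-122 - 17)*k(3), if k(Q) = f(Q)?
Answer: -417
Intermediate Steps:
k(Q) = Q
(-122 - 17)*k(3) = (-122 - 17)*3 = -139*3 = -417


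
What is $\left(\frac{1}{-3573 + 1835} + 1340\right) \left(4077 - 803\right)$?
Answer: $\frac{3812440403}{869} \approx 4.3872 \cdot 10^{6}$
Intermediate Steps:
$\left(\frac{1}{-3573 + 1835} + 1340\right) \left(4077 - 803\right) = \left(\frac{1}{-1738} + 1340\right) 3274 = \left(- \frac{1}{1738} + 1340\right) 3274 = \frac{2328919}{1738} \cdot 3274 = \frac{3812440403}{869}$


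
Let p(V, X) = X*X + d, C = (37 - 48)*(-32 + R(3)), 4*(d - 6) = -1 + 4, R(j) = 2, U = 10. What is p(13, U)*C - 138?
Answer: 70179/2 ≈ 35090.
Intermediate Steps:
d = 27/4 (d = 6 + (-1 + 4)/4 = 6 + (1/4)*3 = 6 + 3/4 = 27/4 ≈ 6.7500)
C = 330 (C = (37 - 48)*(-32 + 2) = -11*(-30) = 330)
p(V, X) = 27/4 + X**2 (p(V, X) = X*X + 27/4 = X**2 + 27/4 = 27/4 + X**2)
p(13, U)*C - 138 = (27/4 + 10**2)*330 - 138 = (27/4 + 100)*330 - 138 = (427/4)*330 - 138 = 70455/2 - 138 = 70179/2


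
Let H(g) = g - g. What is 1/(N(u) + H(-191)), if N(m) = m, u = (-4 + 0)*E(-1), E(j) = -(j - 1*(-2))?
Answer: ¼ ≈ 0.25000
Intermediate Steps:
E(j) = -2 - j (E(j) = -(j + 2) = -(2 + j) = -2 - j)
H(g) = 0
u = 4 (u = (-4 + 0)*(-2 - 1*(-1)) = -4*(-2 + 1) = -4*(-1) = 4)
1/(N(u) + H(-191)) = 1/(4 + 0) = 1/4 = ¼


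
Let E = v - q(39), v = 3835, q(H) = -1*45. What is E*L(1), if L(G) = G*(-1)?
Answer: -3880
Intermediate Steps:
q(H) = -45
L(G) = -G
E = 3880 (E = 3835 - 1*(-45) = 3835 + 45 = 3880)
E*L(1) = 3880*(-1*1) = 3880*(-1) = -3880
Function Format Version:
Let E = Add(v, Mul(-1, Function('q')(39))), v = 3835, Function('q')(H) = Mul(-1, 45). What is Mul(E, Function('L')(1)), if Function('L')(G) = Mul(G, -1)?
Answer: -3880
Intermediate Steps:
Function('q')(H) = -45
Function('L')(G) = Mul(-1, G)
E = 3880 (E = Add(3835, Mul(-1, -45)) = Add(3835, 45) = 3880)
Mul(E, Function('L')(1)) = Mul(3880, Mul(-1, 1)) = Mul(3880, -1) = -3880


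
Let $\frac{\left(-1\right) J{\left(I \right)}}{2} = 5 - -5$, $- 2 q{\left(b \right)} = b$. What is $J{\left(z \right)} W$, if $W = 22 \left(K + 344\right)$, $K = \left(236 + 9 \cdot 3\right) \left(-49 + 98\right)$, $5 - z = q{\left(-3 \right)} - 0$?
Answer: $-5821640$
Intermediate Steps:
$q{\left(b \right)} = - \frac{b}{2}$
$z = \frac{7}{2}$ ($z = 5 - \left(\left(- \frac{1}{2}\right) \left(-3\right) - 0\right) = 5 - \left(\frac{3}{2} + 0\right) = 5 - \frac{3}{2} = \frac{7}{2} \approx 3.5$)
$J{\left(I \right)} = -20$ ($J{\left(I \right)} = - 2 \left(5 - -5\right) = - 2 \left(5 + 5\right) = \left(-2\right) 10 = -20$)
$K = 12887$ ($K = \left(236 + 27\right) 49 = 263 \cdot 49 = 12887$)
$W = 291082$ ($W = 22 \left(12887 + 344\right) = 22 \cdot 13231 = 291082$)
$J{\left(z \right)} W = \left(-20\right) 291082 = -5821640$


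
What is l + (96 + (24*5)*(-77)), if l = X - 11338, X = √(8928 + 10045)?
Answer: -20482 + √18973 ≈ -20344.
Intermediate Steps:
X = √18973 ≈ 137.74
l = -11338 + √18973 (l = √18973 - 11338 = -11338 + √18973 ≈ -11200.)
l + (96 + (24*5)*(-77)) = (-11338 + √18973) + (96 + (24*5)*(-77)) = (-11338 + √18973) + (96 + 120*(-77)) = (-11338 + √18973) + (96 - 9240) = (-11338 + √18973) - 9144 = -20482 + √18973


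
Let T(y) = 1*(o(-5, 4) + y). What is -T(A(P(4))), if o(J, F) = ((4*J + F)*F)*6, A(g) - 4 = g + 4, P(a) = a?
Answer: 372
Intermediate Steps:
A(g) = 8 + g (A(g) = 4 + (g + 4) = 4 + (4 + g) = 8 + g)
o(J, F) = 6*F*(F + 4*J) (o(J, F) = ((F + 4*J)*F)*6 = (F*(F + 4*J))*6 = 6*F*(F + 4*J))
T(y) = -384 + y (T(y) = 1*(6*4*(4 + 4*(-5)) + y) = 1*(6*4*(4 - 20) + y) = 1*(6*4*(-16) + y) = 1*(-384 + y) = -384 + y)
-T(A(P(4))) = -(-384 + (8 + 4)) = -(-384 + 12) = -1*(-372) = 372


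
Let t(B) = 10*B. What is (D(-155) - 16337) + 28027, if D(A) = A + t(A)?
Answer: 9985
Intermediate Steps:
D(A) = 11*A (D(A) = A + 10*A = 11*A)
(D(-155) - 16337) + 28027 = (11*(-155) - 16337) + 28027 = (-1705 - 16337) + 28027 = -18042 + 28027 = 9985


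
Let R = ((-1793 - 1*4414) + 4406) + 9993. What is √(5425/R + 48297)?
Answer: √791308898/128 ≈ 219.77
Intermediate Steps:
R = 8192 (R = ((-1793 - 4414) + 4406) + 9993 = (-6207 + 4406) + 9993 = -1801 + 9993 = 8192)
√(5425/R + 48297) = √(5425/8192 + 48297) = √(395654449/8192) = √791308898/128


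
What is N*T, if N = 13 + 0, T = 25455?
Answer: 330915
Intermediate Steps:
N = 13
N*T = 13*25455 = 330915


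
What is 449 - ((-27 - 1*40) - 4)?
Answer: 520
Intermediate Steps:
449 - ((-27 - 1*40) - 4) = 449 - ((-27 - 40) - 4) = 449 - (-67 - 4) = 449 - 1*(-71) = 449 + 71 = 520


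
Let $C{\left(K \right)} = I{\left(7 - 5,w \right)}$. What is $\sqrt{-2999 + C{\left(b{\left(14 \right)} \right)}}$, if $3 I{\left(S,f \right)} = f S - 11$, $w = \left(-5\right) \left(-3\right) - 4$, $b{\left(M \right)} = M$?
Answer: $\frac{i \sqrt{26958}}{3} \approx 54.73 i$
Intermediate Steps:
$w = 11$ ($w = 15 - 4 = 11$)
$I{\left(S,f \right)} = - \frac{11}{3} + \frac{S f}{3}$ ($I{\left(S,f \right)} = \frac{f S - 11}{3} = \frac{S f - 11}{3} = \frac{-11 + S f}{3} = - \frac{11}{3} + \frac{S f}{3}$)
$C{\left(K \right)} = \frac{11}{3}$ ($C{\left(K \right)} = - \frac{11}{3} + \frac{1}{3} \left(7 - 5\right) 11 = - \frac{11}{3} + \frac{1}{3} \cdot 2 \cdot 11 = - \frac{11}{3} + \frac{22}{3} = \frac{11}{3}$)
$\sqrt{-2999 + C{\left(b{\left(14 \right)} \right)}} = \sqrt{-2999 + \frac{11}{3}} = \sqrt{- \frac{8986}{3}} = \frac{i \sqrt{26958}}{3}$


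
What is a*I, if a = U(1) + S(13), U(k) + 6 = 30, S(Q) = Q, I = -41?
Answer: -1517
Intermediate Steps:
U(k) = 24 (U(k) = -6 + 30 = 24)
a = 37 (a = 24 + 13 = 37)
a*I = 37*(-41) = -1517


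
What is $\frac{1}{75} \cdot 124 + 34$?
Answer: $\frac{2674}{75} \approx 35.653$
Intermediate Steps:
$\frac{1}{75} \cdot 124 + 34 = \frac{124}{75} + 34 = \frac{2674}{75}$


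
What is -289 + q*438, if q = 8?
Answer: 3215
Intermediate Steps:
-289 + q*438 = -289 + 8*438 = -289 + 3504 = 3215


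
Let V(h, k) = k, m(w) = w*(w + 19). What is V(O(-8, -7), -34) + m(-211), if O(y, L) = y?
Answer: 40478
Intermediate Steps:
m(w) = w*(19 + w)
V(O(-8, -7), -34) + m(-211) = -34 - 211*(19 - 211) = -34 - 211*(-192) = -34 + 40512 = 40478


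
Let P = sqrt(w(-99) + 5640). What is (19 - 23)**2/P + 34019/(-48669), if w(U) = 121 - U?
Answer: -34019/48669 + 8*sqrt(1465)/1465 ≈ -0.48997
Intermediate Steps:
P = 2*sqrt(1465) (P = sqrt((121 - 1*(-99)) + 5640) = sqrt((121 + 99) + 5640) = sqrt(220 + 5640) = sqrt(5860) = 2*sqrt(1465) ≈ 76.551)
(19 - 23)**2/P + 34019/(-48669) = (19 - 23)**2/((2*sqrt(1465))) + 34019/(-48669) = (-4)**2*(sqrt(1465)/2930) + 34019*(-1/48669) = 16*(sqrt(1465)/2930) - 34019/48669 = 8*sqrt(1465)/1465 - 34019/48669 = -34019/48669 + 8*sqrt(1465)/1465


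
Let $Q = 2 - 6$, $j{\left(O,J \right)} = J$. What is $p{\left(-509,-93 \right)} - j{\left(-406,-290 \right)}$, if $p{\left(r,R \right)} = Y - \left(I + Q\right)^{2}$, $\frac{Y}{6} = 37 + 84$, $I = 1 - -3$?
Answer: $1016$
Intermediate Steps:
$Q = -4$ ($Q = 2 - 6 = -4$)
$I = 4$ ($I = 1 + 3 = 4$)
$Y = 726$ ($Y = 6 \left(37 + 84\right) = 6 \cdot 121 = 726$)
$p{\left(r,R \right)} = 726$ ($p{\left(r,R \right)} = 726 - \left(4 - 4\right)^{2} = 726 - 0^{2} = 726 - 0 = 726 + 0 = 726$)
$p{\left(-509,-93 \right)} - j{\left(-406,-290 \right)} = 726 - -290 = 726 + 290 = 1016$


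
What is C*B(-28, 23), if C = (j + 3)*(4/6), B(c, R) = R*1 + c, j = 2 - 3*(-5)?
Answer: -200/3 ≈ -66.667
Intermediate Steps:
j = 17 (j = 2 + 15 = 17)
B(c, R) = R + c
C = 40/3 (C = (17 + 3)*(4/6) = 20*(4*(⅙)) = 20*(⅔) = 40/3 ≈ 13.333)
C*B(-28, 23) = 40*(23 - 28)/3 = (40/3)*(-5) = -200/3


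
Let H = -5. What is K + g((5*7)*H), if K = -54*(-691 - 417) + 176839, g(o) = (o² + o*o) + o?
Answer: 297746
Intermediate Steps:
g(o) = o + 2*o² (g(o) = (o² + o²) + o = 2*o² + o = o + 2*o²)
K = 236671 (K = -54*(-1108) + 176839 = 59832 + 176839 = 236671)
K + g((5*7)*H) = 236671 + ((5*7)*(-5))*(1 + 2*((5*7)*(-5))) = 236671 + (35*(-5))*(1 + 2*(35*(-5))) = 236671 - 175*(1 + 2*(-175)) = 236671 - 175*(1 - 350) = 236671 - 175*(-349) = 236671 + 61075 = 297746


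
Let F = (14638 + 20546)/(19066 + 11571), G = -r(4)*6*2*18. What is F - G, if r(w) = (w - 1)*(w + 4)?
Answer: 158857392/30637 ≈ 5185.1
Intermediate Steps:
r(w) = (-1 + w)*(4 + w)
G = -5184 (G = -(-4 + 4**2 + 3*4)*6*2*18 = -(-4 + 16 + 12)*6*2*18 = -24*6*2*18 = -144*2*18 = -1*288*18 = -288*18 = -5184)
F = 35184/30637 ≈ 1.1484
F - G = 35184/30637 - 1*(-5184) = 35184/30637 + 5184 = 158857392/30637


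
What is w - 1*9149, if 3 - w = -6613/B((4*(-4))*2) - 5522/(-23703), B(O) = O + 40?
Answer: -1577597341/189624 ≈ -8319.6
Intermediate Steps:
B(O) = 40 + O
w = 157272635/189624 (w = 3 - (-6613/(40 + (4*(-4))*2) - 5522/(-23703)) = 3 - (-6613/(40 - 16*2) - 5522*(-1/23703)) = 3 - (-6613/(40 - 32) + 5522/23703) = 3 - (-6613/8 + 5522/23703) = 3 - 1*(-156703763/189624) = 3 + 156703763/189624 = 157272635/189624 ≈ 829.39)
w - 1*9149 = 157272635/189624 - 1*9149 = 157272635/189624 - 9149 = -1577597341/189624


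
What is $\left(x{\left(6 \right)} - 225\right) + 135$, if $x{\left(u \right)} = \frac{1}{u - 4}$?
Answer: $- \frac{179}{2} \approx -89.5$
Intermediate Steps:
$x{\left(u \right)} = \frac{1}{-4 + u}$
$\left(x{\left(6 \right)} - 225\right) + 135 = \left(\frac{1}{-4 + 6} - 225\right) + 135 = \left(\frac{1}{2} - 225\right) + 135 = - \frac{449}{2} + 135 = - \frac{179}{2}$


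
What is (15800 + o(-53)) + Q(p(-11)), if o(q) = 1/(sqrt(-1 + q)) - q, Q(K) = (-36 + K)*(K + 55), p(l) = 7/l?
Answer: 1677219/121 - I*sqrt(6)/18 ≈ 13861.0 - 0.13608*I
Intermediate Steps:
Q(K) = (-36 + K)*(55 + K)
o(q) = 1/sqrt(-1 + q) - q
(15800 + o(-53)) + Q(p(-11)) = (15800 + (1/sqrt(-1 - 53) - 1*(-53))) + (-1980 + (7/(-11))**2 + 19*(7/(-11))) = (15800 + (1/sqrt(-54) + 53)) + (-1980 + (7*(-1/11))**2 + 19*(7*(-1/11))) = (15800 + (-I*sqrt(6)/18 + 53)) + (-1980 + (-7/11)**2 + 19*(-7/11)) = (15800 + (53 - I*sqrt(6)/18)) + (-1980 + 49/121 - 133/11) = (15853 - I*sqrt(6)/18) - 240994/121 = 1677219/121 - I*sqrt(6)/18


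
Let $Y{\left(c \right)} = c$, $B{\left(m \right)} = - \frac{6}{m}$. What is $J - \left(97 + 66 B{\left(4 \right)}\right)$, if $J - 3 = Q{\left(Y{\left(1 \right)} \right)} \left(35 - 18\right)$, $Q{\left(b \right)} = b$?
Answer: $22$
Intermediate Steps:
$J = 20$ ($J = 3 + 1 \left(35 - 18\right) = 3 + 1 \cdot 17 = 3 + 17 = 20$)
$J - \left(97 + 66 B{\left(4 \right)}\right) = 20 - \left(97 + 66 \left(- \frac{6}{4}\right)\right) = 20 - \left(97 + 66 \left(\left(-6\right) \frac{1}{4}\right)\right) = 20 - -2 = 20 + \left(99 - 97\right) = 20 + 2 = 22$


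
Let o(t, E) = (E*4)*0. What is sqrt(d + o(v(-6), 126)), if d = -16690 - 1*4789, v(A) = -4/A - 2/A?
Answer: I*sqrt(21479) ≈ 146.56*I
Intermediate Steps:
v(A) = -6/A
o(t, E) = 0 (o(t, E) = (4*E)*0 = 0)
d = -21479 (d = -16690 - 4789 = -21479)
sqrt(d + o(v(-6), 126)) = sqrt(-21479 + 0) = sqrt(-21479) = I*sqrt(21479)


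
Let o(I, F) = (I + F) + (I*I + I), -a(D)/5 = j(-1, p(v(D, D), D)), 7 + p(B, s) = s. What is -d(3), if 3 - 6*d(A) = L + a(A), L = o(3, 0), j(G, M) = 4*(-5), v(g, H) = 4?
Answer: 56/3 ≈ 18.667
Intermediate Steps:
p(B, s) = -7 + s
j(G, M) = -20
a(D) = 100 (a(D) = -5*(-20) = 100)
o(I, F) = F + I**2 + 2*I (o(I, F) = (F + I) + (I**2 + I) = (F + I) + (I + I**2) = F + I**2 + 2*I)
L = 15 (L = 0 + 3**2 + 2*3 = 0 + 9 + 6 = 15)
d(A) = -56/3 (d(A) = 1/2 - (15 + 100)/6 = 1/2 - 1/6*115 = 1/2 - 115/6 = -56/3)
-d(3) = -1*(-56/3) = 56/3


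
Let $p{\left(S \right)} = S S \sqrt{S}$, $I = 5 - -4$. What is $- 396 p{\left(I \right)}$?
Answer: $-96228$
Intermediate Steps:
$I = 9$ ($I = 5 + 4 = 9$)
$p{\left(S \right)} = S^{\frac{5}{2}}$ ($p{\left(S \right)} = S^{2} \sqrt{S} = S^{\frac{5}{2}}$)
$- 396 p{\left(I \right)} = - 396 \cdot 9^{\frac{5}{2}} = \left(-396\right) 243 = -96228$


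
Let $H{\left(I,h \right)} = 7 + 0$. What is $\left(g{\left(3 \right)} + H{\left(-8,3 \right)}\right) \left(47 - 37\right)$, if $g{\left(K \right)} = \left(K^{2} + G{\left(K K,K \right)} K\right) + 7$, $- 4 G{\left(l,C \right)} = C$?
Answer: $\frac{415}{2} \approx 207.5$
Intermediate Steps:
$G{\left(l,C \right)} = - \frac{C}{4}$
$g{\left(K \right)} = 7 + \frac{3 K^{2}}{4}$ ($g{\left(K \right)} = \left(K^{2} + - \frac{K}{4} K\right) + 7 = \left(K^{2} - \frac{K^{2}}{4}\right) + 7 = \frac{3 K^{2}}{4} + 7 = 7 + \frac{3 K^{2}}{4}$)
$H{\left(I,h \right)} = 7$
$\left(g{\left(3 \right)} + H{\left(-8,3 \right)}\right) \left(47 - 37\right) = \left(\left(7 + \frac{3 \cdot 3^{2}}{4}\right) + 7\right) \left(47 - 37\right) = \left(\left(7 + \frac{3}{4} \cdot 9\right) + 7\right) 10 = \left(\left(7 + \frac{27}{4}\right) + 7\right) 10 = \left(\frac{55}{4} + 7\right) 10 = \frac{83}{4} \cdot 10 = \frac{415}{2}$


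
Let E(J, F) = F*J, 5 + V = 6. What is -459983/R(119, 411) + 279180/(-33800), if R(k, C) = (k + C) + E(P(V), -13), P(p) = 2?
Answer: -392203303/425880 ≈ -920.92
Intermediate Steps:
V = 1 (V = -5 + 6 = 1)
R(k, C) = -26 + C + k (R(k, C) = (k + C) - 13*2 = (C + k) - 26 = -26 + C + k)
-459983/R(119, 411) + 279180/(-33800) = -459983/(-26 + 411 + 119) + 279180/(-33800) = -459983/504 + 279180*(-1/33800) = -459983*1/504 - 13959/1690 = -459983/504 - 13959/1690 = -392203303/425880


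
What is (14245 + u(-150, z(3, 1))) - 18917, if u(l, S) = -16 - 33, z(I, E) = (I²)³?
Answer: -4721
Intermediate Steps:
z(I, E) = I⁶
u(l, S) = -49
(14245 + u(-150, z(3, 1))) - 18917 = (14245 - 49) - 18917 = 14196 - 18917 = -4721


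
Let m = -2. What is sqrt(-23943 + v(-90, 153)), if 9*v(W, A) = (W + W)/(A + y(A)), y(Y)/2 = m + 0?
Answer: I*sqrt(531561523)/149 ≈ 154.74*I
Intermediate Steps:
y(Y) = -4 (y(Y) = 2*(-2 + 0) = 2*(-2) = -4)
v(W, A) = 2*W/(9*(-4 + A)) (v(W, A) = ((W + W)/(A - 4))/9 = ((2*W)/(-4 + A))/9 = (2*W/(-4 + A))/9 = 2*W/(9*(-4 + A)))
sqrt(-23943 + v(-90, 153)) = sqrt(-23943 + (2/9)*(-90)/(-4 + 153)) = sqrt(-23943 + (2/9)*(-90)/149) = sqrt(-23943 + (2/9)*(-90)*(1/149)) = sqrt(-23943 - 20/149) = sqrt(-3567527/149) = I*sqrt(531561523)/149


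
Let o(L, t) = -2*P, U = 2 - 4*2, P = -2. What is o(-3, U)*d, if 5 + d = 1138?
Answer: 4532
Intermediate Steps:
d = 1133 (d = -5 + 1138 = 1133)
U = -6 (U = 2 - 8 = -6)
o(L, t) = 4 (o(L, t) = -2*(-2) = 4)
o(-3, U)*d = 4*1133 = 4532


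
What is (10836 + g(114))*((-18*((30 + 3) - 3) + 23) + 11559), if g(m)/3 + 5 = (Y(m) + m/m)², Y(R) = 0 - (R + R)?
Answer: 1826435136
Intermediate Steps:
Y(R) = -2*R (Y(R) = 0 - 2*R = -2*R)
g(m) = -15 + 3*(1 - 2*m)² (g(m) = -15 + 3*(-2*m + m/m)² = -15 + 3*(-2*m + 1)² = -15 + 3*(1 - 2*m)²)
(10836 + g(114))*((-18*((30 + 3) - 3) + 23) + 11559) = (10836 + (-12 - 12*114 + 12*114²))*((-18*((30 + 3) - 3) + 23) + 11559) = (10836 + (-12 - 1368 + 12*12996))*((-18*(33 - 3) + 23) + 11559) = (10836 + (-12 - 1368 + 155952))*((-18*30 + 23) + 11559) = (10836 + 154572)*((-540 + 23) + 11559) = 165408*(-517 + 11559) = 165408*11042 = 1826435136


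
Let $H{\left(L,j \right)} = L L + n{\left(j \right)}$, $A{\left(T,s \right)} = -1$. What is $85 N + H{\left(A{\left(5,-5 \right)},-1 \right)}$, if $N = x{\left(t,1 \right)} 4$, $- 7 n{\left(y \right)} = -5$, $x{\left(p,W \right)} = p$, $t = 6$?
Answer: $\frac{14292}{7} \approx 2041.7$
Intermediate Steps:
$n{\left(y \right)} = \frac{5}{7}$ ($n{\left(y \right)} = \left(- \frac{1}{7}\right) \left(-5\right) = \frac{5}{7}$)
$H{\left(L,j \right)} = \frac{5}{7} + L^{2}$ ($H{\left(L,j \right)} = L L + \frac{5}{7} = L^{2} + \frac{5}{7} = \frac{5}{7} + L^{2}$)
$N = 24$ ($N = 6 \cdot 4 = 24$)
$85 N + H{\left(A{\left(5,-5 \right)},-1 \right)} = 85 \cdot 24 + \left(\frac{5}{7} + \left(-1\right)^{2}\right) = 2040 + \left(\frac{5}{7} + 1\right) = 2040 + \frac{12}{7} = \frac{14292}{7}$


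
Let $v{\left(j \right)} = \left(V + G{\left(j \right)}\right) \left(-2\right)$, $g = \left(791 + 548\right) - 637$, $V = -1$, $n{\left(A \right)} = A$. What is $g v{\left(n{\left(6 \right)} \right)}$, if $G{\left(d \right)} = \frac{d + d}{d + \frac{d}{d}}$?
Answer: $- \frac{7020}{7} \approx -1002.9$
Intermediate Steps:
$G{\left(d \right)} = \frac{2 d}{1 + d}$ ($G{\left(d \right)} = \frac{2 d}{d + 1} = \frac{2 d}{1 + d}$)
$g = 702$ ($g = 1339 - 637 = 702$)
$v{\left(j \right)} = 2 - \frac{4 j}{1 + j}$ ($v{\left(j \right)} = \left(-1 + \frac{2 j}{1 + j}\right) \left(-2\right) = 2 - \frac{4 j}{1 + j}$)
$g v{\left(n{\left(6 \right)} \right)} = 702 \frac{2 \left(1 - 6\right)}{1 + 6} = 702 \frac{2 \left(1 - 6\right)}{7} = 702 \cdot 2 \cdot \frac{1}{7} \left(-5\right) = 702 \left(- \frac{10}{7}\right) = - \frac{7020}{7}$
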